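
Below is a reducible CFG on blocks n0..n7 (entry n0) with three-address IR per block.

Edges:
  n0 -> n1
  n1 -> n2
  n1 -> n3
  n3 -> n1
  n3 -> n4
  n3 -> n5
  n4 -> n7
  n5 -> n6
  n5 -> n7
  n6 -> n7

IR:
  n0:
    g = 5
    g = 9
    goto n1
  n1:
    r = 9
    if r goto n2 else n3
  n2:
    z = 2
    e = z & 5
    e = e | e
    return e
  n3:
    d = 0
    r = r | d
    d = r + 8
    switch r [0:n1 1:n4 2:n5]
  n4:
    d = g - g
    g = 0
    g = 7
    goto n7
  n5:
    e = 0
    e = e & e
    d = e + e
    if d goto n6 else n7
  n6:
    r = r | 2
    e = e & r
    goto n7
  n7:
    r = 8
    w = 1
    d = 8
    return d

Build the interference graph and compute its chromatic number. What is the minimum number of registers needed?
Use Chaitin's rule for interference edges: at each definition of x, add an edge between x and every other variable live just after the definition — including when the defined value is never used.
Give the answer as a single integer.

Answer: 3

Derivation:
Block summaries:
  n0: def={g} ue=∅
  n1: def={r} ue=∅
  n2: def={e,z} ue=∅
  n3: def={d,r} ue={r}
  n4: def={d,g} ue={g}
  n5: def={d,e} ue=∅
  n6: def={e,r} ue={e,r}
  n7: def={d,r,w} ue=∅

Backward fixpoint:
  n0: in=∅ out={g}
  n1: in={g} out={g,r}
  n2: in=∅ out=∅
  n3: in={g,r} out={g,r}
  n4: in={g} out=∅
  n5: in={r} out={e,r}
  n6: in={e,r} out=∅
  n7: in=∅ out=∅

Conflict graph:
  d — {e,g,r}
  e — {d,r}
  g — {d,r}
  r — {d,e,g}
  w — ∅
  z — ∅

Colouring:
  {d,e,r} pairwise interfere (3-clique) ⇒ χ ≥ 3
  assign d→r0 e→r2 g→r2 r→r1 w→r0 z→r0 — no edge inside a register ⇒ χ ≤ 3
  χ = 3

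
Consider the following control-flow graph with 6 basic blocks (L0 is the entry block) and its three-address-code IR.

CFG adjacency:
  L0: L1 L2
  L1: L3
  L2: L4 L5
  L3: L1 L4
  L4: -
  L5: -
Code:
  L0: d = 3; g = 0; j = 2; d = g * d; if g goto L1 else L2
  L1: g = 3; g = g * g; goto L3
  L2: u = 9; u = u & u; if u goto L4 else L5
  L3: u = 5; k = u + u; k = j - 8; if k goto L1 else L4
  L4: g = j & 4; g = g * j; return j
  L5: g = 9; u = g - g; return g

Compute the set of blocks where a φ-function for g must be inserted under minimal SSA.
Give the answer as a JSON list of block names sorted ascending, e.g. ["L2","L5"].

Answer: ["L1", "L4"]

Analysis:
idom tree: L1←L0 L2←L0 L3←L1 L4←L0 L5←L2
Dom∩ at merges:
  L1: preds {L0,L3}: {L0} ∩ {L0,L1,L3} = {L0}; idom=L0
  L4: preds {L2,L3}: {L0,L2} ∩ {L0,L1,L3} = {L0}; idom=L0

DF walk-up:
  join L1 pred L0: · stop@L0
  join L1 pred L3: L3→L1 stop@L0
  join L4 pred L2: L2 stop@L0
  join L4 pred L3: L3→L1 stop@L0
  L0: DF=∅
  L1: DF={L1,L4}
  L2: DF={L4}
  L3: DF={L1,L4}
  L4: DF=∅
  L5: DF=∅

φ for g: defs {L0,L1,L4,L5}
  DF⁺ = {L1,L4}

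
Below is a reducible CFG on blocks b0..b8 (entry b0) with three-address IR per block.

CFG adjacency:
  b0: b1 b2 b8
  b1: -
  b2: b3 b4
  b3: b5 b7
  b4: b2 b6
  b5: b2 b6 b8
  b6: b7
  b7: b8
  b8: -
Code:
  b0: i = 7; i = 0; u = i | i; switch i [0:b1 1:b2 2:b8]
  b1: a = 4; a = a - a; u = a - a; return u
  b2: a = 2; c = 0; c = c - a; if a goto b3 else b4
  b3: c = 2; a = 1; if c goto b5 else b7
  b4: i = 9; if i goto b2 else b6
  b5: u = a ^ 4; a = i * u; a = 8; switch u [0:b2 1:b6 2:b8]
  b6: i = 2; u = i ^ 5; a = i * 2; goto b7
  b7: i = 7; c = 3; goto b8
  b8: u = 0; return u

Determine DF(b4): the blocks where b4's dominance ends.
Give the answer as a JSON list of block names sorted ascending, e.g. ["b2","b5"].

Answer: ["b2", "b6"]

Working:
idom tree: b1←b0 b2←b0 b3←b2 b4←b2 b5←b3 b6←b2 b7←b2 b8←b0
Join-block Dom:
  b2: preds {b0,b4,b5}: {b0} ∩ {b0,b2,b4} ∩ {b0,b2,b3,b5} = {b0}; idom=b0
  b6: preds {b4,b5}: {b0,b2,b4} ∩ {b0,b2,b3,b5} = {b0,b2}; idom=b2
  b7: preds {b3,b6}: {b0,b2,b3} ∩ {b0,b2,b6} = {b0,b2}; idom=b2
  b8: preds {b0,b5,b7}: {b0} ∩ {b0,b2,b3,b5} ∩ {b0,b2,b7} = {b0}; idom=b0

DF walk-up:
  b2←b0: walk · to b0
  b2←b4: walk b4→b2 to b0
  b2←b5: walk b5→b3→b2 to b0
  b6←b4: walk b4 to b2
  b6←b5: walk b5→b3 to b2
  b7←b3: walk b3 to b2
  b7←b6: walk b6 to b2
  b8←b0: walk · to b0
  b8←b5: walk b5→b3→b2 to b0
  b8←b7: walk b7→b2 to b0
  b0: DF=∅
  b1: DF=∅
  b2: DF={b2,b8}
  b3: DF={b2,b6,b7,b8}
  b4: DF={b2,b6}
  b5: DF={b2,b6,b8}
  b6: DF={b7}
  b7: DF={b8}
  b8: DF=∅

DF(b4) = ["b2", "b6"]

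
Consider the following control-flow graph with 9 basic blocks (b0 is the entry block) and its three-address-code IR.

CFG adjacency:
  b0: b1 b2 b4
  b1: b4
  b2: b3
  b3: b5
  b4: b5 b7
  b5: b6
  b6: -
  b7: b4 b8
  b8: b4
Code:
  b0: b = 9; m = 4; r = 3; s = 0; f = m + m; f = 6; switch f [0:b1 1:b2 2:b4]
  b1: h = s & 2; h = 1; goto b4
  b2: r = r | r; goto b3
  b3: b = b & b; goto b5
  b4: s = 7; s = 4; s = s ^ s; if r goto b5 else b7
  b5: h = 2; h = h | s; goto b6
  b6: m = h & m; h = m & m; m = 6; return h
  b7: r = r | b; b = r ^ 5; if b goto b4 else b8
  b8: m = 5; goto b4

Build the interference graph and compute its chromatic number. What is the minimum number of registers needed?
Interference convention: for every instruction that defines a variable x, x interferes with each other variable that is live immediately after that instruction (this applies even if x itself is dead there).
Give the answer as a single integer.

def/use:
  b0: {b,f,m,r,s} / ∅
  b1: {h} / {s}
  b2: {r} / {r}
  b3: {b} / {b}
  b4: {s} / {r}
  b5: {h} / {s}
  b6: {h,m} / {h,m}
  b7: {b,r} / {b,r}
  b8: {m} / ∅

Live sets:
  b0: in=∅ out={b,m,r,s}
  b1: in={b,m,r,s} out={b,m,r}
  b2: in={b,m,r,s} out={b,m,s}
  b3: in={b,m,s} out={m,s}
  b4: in={b,m,r} out={b,m,r,s}
  b5: in={m,s} out={h,m}
  b6: in={h,m} out=∅
  b7: in={b,m,r} out={b,m,r}
  b8: in={b,r} out={b,m,r}

Conflict graph:
  b — {f,h,m,r,s}
  f — {b,m,r,s}
  h — {b,m,r,s}
  m — {b,f,h,r,s}
  r — {b,f,h,m,s}
  s — {b,f,h,m,r}

Colouring:
  {b,f,m,r,s} pairwise interfere (5-clique) ⇒ χ ≥ 5
  5-colouring: R0={b}  R1={m}  R2={r}  R3={s}  R4={f,h}
  χ = 5

Answer: 5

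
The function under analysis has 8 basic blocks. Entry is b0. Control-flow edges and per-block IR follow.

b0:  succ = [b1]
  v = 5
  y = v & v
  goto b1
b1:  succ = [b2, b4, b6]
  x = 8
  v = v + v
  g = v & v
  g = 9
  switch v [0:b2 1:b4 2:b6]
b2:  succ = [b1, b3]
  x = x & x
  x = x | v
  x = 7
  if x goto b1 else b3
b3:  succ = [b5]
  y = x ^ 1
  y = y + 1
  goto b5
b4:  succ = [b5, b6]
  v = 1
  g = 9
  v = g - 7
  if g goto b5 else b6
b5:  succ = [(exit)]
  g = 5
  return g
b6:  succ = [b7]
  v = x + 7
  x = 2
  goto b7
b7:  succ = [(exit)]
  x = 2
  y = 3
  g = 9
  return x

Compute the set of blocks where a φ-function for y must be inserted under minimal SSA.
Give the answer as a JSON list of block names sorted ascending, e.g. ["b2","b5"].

Answer: ["b5"]

Derivation:
idom tree: b1←b0 b2←b1 b3←b2 b4←b1 b5←b1 b6←b1 b7←b6
Join-block Dom:
  b1: preds {b0,b2}: {b0} ∩ {b0,b1,b2} = {b0}; idom=b0
  b5: preds {b3,b4}: {b0,b1,b2,b3} ∩ {b0,b1,b4} = {b0,b1}; idom=b1
  b6: preds {b1,b4}: {b0,b1} ∩ {b0,b1,b4} = {b0,b1}; idom=b1

Frontier:
  join b1 pred b0: · stop@b0
  join b1 pred b2: b2→b1 stop@b0
  join b5 pred b3: b3→b2 stop@b1
  join b5 pred b4: b4 stop@b1
  join b6 pred b1: · stop@b1
  join b6 pred b4: b4 stop@b1
  b0 → ∅
  b1 → {b1}
  b2 → {b1,b5}
  b3 → {b5}
  b4 → {b5,b6}
  b5 → ∅
  b6 → ∅
  b7 → ∅

φ for y: defs {b0,b3,b7}
  DF⁺ = {b5}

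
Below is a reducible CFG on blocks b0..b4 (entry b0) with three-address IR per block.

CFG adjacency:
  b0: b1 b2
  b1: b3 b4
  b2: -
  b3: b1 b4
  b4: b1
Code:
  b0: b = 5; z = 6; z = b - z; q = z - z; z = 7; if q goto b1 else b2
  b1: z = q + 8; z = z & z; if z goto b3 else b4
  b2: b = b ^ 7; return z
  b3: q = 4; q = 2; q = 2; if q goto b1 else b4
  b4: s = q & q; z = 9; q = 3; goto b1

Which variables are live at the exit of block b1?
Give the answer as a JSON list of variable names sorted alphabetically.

Block summaries:
  b0: {b,q,z} / ∅
  b1: {z} / {q}
  b2: {b} / {b,z}
  b3: {q} / ∅
  b4: {q,s,z} / {q}

Liveness:
  live b0: ∅→{b,q,z}
  live b1: {q}→{q}
  live b2: {b,z}→∅
  live b3: ∅→{q}
  live b4: {q}→{q}

live-out(b1) = ["q"]

Answer: ["q"]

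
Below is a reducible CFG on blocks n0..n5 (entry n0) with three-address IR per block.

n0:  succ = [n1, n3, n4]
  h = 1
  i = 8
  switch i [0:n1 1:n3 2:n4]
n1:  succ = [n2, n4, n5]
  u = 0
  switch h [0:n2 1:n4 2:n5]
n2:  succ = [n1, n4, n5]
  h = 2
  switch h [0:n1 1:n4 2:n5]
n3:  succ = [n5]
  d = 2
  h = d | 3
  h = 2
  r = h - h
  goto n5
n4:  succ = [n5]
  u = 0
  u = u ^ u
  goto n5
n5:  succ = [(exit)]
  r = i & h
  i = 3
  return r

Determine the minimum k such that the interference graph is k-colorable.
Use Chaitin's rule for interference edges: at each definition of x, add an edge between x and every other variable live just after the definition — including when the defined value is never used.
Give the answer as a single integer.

Answer: 3

Analysis:
Per-block:
  n0 def {h,i} use ∅
  n1 def {u} use {h}
  n2 def {h} use ∅
  n3 def {d,h,r} use ∅
  n4 def {u} use ∅
  n5 def {i,r} use {h,i}

Live sets:
  n0: in=∅ out={h,i}
  n1: in={h,i} out={h,i}
  n2: in={i} out={h,i}
  n3: in={i} out={h,i}
  n4: in={h,i} out={h,i}
  n5: in={h,i} out=∅

Interfere edges:
  d — {i}
  h — {i,r,u}
  i — {d,h,r,u}
  r — {h,i}
  u — {h,i}

Registers:
  {h,i,r} pairwise interfere (3-clique) ⇒ χ ≥ 3
  3-colouring: R0={i}  R1={d,h}  R2={r,u}
  χ = 3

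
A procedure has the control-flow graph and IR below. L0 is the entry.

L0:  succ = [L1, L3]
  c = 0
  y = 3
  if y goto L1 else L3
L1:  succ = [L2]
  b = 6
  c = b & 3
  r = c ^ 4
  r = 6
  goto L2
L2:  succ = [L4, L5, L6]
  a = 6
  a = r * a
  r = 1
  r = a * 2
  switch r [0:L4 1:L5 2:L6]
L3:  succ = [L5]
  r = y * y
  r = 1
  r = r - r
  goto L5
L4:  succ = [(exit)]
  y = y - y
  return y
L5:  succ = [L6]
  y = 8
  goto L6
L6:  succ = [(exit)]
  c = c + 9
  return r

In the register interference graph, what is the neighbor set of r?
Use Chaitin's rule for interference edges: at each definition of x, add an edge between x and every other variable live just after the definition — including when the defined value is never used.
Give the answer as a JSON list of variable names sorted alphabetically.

def/use:
  L0: def={c,y} ue=∅
  L1: def={b,c,r} ue=∅
  L2: def={a,r} ue={r}
  L3: def={r} ue={y}
  L4: def={y} ue={y}
  L5: def={y} ue=∅
  L6: def={c} ue={c,r}

Backward fixpoint:
  L0 li=∅ lo={c,y}
  L1 li={y} lo={c,r,y}
  L2 li={c,r,y} lo={c,r,y}
  L3 li={c,y} lo={c,r}
  L4 li={y} lo=∅
  L5 li={c,r} lo={c,r}
  L6 li={c,r} lo=∅

Interfere edges:
  a: {c,r,y}
  b: {y}
  c: {a,r,y}
  r: {a,c,y}
  y: {a,b,c,r}

N(r) = ["a", "c", "y"]

Answer: ["a", "c", "y"]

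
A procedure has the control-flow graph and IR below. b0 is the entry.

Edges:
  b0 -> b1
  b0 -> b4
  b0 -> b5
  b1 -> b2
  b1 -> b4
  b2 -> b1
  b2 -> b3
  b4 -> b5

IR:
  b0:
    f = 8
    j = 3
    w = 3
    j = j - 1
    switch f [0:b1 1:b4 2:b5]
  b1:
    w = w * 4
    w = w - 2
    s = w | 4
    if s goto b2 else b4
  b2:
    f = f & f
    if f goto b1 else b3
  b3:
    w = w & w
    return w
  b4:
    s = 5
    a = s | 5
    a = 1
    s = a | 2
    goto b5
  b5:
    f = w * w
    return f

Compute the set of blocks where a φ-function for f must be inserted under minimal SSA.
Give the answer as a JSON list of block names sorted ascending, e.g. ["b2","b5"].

idom tree: b1←b0 b2←b1 b3←b2 b4←b0 b5←b0
Join-block Dom:
  b1: preds {b0,b2}: {b0} ∩ {b0,b1,b2} = {b0}; idom=b0
  b4: preds {b0,b1}: {b0} ∩ {b0,b1} = {b0}; idom=b0
  b5: preds {b0,b4}: {b0} ∩ {b0,b4} = {b0}; idom=b0

Frontier:
  b1←b0: walk · to b0
  b1←b2: walk b2→b1 to b0
  b4←b0: walk · to b0
  b4←b1: walk b1 to b0
  b5←b0: walk · to b0
  b5←b4: walk b4 to b0
  DF(b0)=∅
  DF(b1)={b1,b4}
  DF(b2)={b1}
  DF(b3)=∅
  DF(b4)={b5}
  DF(b5)=∅

φ for f: defs {b0,b2,b5}
  DF⁺ = {b1,b4,b5}

Answer: ["b1", "b4", "b5"]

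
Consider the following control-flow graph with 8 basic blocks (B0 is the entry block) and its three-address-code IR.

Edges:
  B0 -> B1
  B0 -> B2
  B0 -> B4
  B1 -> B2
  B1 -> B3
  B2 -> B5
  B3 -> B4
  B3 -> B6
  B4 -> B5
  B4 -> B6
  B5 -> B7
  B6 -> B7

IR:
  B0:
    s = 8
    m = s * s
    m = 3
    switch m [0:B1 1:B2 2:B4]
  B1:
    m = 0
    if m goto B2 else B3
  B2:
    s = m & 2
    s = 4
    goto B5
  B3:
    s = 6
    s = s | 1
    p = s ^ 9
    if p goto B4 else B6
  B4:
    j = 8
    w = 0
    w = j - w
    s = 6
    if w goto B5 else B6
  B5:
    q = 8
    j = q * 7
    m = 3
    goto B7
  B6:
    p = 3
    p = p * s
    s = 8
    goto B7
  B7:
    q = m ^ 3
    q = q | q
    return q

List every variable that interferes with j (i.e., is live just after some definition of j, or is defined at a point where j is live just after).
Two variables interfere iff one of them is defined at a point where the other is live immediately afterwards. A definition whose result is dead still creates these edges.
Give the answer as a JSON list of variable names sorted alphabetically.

Answer: ["m", "w"]

Analysis:
def/use:
  B0: def={m,s} ue=∅
  B1: def={m} ue=∅
  B2: def={s} ue={m}
  B3: def={p,s} ue=∅
  B4: def={j,s,w} ue=∅
  B5: def={j,m,q} ue=∅
  B6: def={p,s} ue={s}
  B7: def={q} ue={m}

Liveness:
  B0: in=∅ out={m}
  B1: in=∅ out={m}
  B2: in={m} out=∅
  B3: in={m} out={m,s}
  B4: in={m} out={m,s}
  B5: in=∅ out={m}
  B6: in={m,s} out={m}
  B7: in={m} out=∅

Conflict graph:
  j — {m,w}
  m — {j,p,s,w}
  p — {m,s}
  q — ∅
  s — {m,p,w}
  w — {j,m,s}

N(j) = ["m", "w"]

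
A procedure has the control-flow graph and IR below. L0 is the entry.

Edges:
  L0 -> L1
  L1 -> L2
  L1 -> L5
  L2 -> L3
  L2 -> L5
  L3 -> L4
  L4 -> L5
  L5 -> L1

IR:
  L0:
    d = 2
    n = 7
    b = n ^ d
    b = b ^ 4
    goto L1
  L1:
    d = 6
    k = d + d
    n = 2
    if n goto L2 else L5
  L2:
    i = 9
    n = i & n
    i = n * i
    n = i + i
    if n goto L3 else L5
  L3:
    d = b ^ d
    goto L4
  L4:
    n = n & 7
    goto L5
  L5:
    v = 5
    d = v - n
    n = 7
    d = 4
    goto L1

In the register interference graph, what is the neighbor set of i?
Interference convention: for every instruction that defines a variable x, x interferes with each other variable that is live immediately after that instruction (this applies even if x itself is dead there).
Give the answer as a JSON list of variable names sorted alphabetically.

Per-block:
  L0: def={b,d,n} ue=∅
  L1: def={d,k,n} ue=∅
  L2: def={i,n} ue={n}
  L3: def={d} ue={b,d}
  L4: def={n} ue={n}
  L5: def={d,n,v} ue={n}

Liveness:
  L0 li=∅ lo={b}
  L1 li={b} lo={b,d,n}
  L2 li={b,d,n} lo={b,d,n}
  L3 li={b,d,n} lo={b,n}
  L4 li={b,n} lo={b,n}
  L5 li={b,n} lo={b}

Interfere edges:
  b — {d,i,k,n,v}
  d — {b,i,k,n}
  i — {b,d,n}
  k — {b,d}
  n — {b,d,i,v}
  v — {b,n}

N(i) = ["b", "d", "n"]

Answer: ["b", "d", "n"]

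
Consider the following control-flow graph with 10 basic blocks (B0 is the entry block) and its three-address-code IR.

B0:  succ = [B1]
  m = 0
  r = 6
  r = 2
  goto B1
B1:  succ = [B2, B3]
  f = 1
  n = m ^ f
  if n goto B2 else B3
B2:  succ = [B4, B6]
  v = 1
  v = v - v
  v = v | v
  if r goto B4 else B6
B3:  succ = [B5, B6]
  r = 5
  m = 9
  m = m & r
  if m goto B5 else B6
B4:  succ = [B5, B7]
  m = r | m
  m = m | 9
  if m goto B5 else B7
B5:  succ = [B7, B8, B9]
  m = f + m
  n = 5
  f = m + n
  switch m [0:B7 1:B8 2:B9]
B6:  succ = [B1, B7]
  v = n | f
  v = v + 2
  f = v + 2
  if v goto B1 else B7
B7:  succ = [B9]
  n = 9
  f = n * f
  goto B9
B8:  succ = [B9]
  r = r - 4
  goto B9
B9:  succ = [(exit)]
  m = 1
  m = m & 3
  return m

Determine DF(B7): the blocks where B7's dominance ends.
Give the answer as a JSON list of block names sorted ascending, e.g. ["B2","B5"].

idom tree: B1←B0 B2←B1 B3←B1 B4←B2 B5←B1 B6←B1 B7←B1 B8←B5 B9←B1
Dom∩ at merges:
  B1: preds {B0,B6}: {B0} ∩ {B0,B1,B6} = {B0}; idom=B0
  B5: preds {B3,B4}: {B0,B1,B3} ∩ {B0,B1,B2,B4} = {B0,B1}; idom=B1
  B6: preds {B2,B3}: {B0,B1,B2} ∩ {B0,B1,B3} = {B0,B1}; idom=B1
  B7: preds {B4,B5,B6}: {B0,B1,B2,B4} ∩ {B0,B1,B5} ∩ {B0,B1,B6} = {B0,B1}; idom=B1
  B9: preds {B5,B7,B8}: {B0,B1,B5} ∩ {B0,B1,B7} ∩ {B0,B1,B5,B8} = {B0,B1}; idom=B1

DF walk-up:
  join B1 pred B0: · stop@B0
  join B1 pred B6: B6→B1 stop@B0
  join B5 pred B3: B3 stop@B1
  join B5 pred B4: B4→B2 stop@B1
  join B6 pred B2: B2 stop@B1
  join B6 pred B3: B3 stop@B1
  join B7 pred B4: B4→B2 stop@B1
  join B7 pred B5: B5 stop@B1
  join B7 pred B6: B6 stop@B1
  join B9 pred B5: B5 stop@B1
  join B9 pred B7: B7 stop@B1
  join B9 pred B8: B8→B5 stop@B1
  DF(B0)=∅
  DF(B1)={B1}
  DF(B2)={B5,B6,B7}
  DF(B3)={B5,B6}
  DF(B4)={B5,B7}
  DF(B5)={B7,B9}
  DF(B6)={B1,B7}
  DF(B7)={B9}
  DF(B8)={B9}
  DF(B9)=∅

DF(B7) = ["B9"]

Answer: ["B9"]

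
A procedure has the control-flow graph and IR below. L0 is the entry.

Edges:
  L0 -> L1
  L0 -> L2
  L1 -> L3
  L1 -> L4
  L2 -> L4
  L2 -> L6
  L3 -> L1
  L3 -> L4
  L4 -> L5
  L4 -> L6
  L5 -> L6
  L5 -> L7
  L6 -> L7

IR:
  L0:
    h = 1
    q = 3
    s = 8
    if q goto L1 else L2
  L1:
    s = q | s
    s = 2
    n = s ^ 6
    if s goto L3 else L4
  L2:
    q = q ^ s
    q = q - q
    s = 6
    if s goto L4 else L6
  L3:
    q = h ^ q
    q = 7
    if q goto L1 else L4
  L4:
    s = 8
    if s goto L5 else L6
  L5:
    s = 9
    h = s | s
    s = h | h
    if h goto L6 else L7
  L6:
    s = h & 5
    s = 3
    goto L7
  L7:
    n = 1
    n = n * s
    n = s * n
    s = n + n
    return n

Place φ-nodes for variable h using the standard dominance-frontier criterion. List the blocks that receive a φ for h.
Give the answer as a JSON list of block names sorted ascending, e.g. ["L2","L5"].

idom tree: L1←L0 L2←L0 L3←L1 L4←L0 L5←L4 L6←L0 L7←L0
Dom at joins:
  L1: preds {L0,L3}: {L0} ∩ {L0,L1,L3} = {L0}; idom=L0
  L4: preds {L1,L2,L3}: {L0,L1} ∩ {L0,L2} ∩ {L0,L1,L3} = {L0}; idom=L0
  L6: preds {L2,L4,L5}: {L0,L2} ∩ {L0,L4} ∩ {L0,L4,L5} = {L0}; idom=L0
  L7: preds {L5,L6}: {L0,L4,L5} ∩ {L0,L6} = {L0}; idom=L0

DF derivation:
  join L1 pred L0: · stop@L0
  join L1 pred L3: L3→L1 stop@L0
  join L4 pred L1: L1 stop@L0
  join L4 pred L2: L2 stop@L0
  join L4 pred L3: L3→L1 stop@L0
  join L6 pred L2: L2 stop@L0
  join L6 pred L4: L4 stop@L0
  join L6 pred L5: L5→L4 stop@L0
  join L7 pred L5: L5→L4 stop@L0
  join L7 pred L6: L6 stop@L0
  DF(L0)=∅
  DF(L1)={L1,L4}
  DF(L2)={L4,L6}
  DF(L3)={L1,L4}
  DF(L4)={L6,L7}
  DF(L5)={L6,L7}
  DF(L6)={L7}
  DF(L7)=∅

φ for h: defs {L0,L5}
  DF⁺ = {L6,L7}

Answer: ["L6", "L7"]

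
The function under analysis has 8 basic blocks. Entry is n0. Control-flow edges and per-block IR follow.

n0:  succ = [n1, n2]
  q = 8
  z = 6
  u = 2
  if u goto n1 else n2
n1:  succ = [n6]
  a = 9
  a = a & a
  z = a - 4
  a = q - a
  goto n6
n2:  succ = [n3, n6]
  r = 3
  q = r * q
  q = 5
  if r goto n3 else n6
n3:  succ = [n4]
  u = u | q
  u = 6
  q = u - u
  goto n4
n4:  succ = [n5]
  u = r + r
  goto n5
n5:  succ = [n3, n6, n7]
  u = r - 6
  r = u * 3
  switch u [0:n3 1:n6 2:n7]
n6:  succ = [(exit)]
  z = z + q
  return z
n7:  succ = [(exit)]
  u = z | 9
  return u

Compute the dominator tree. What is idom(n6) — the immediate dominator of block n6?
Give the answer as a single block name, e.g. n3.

Answer: n0

Working:
idom tree: n1←n0 n2←n0 n3←n2 n4←n3 n5←n4 n6←n0 n7←n5
Dom∩ at merges:
  n3: preds {n2,n5}: {n0,n2} ∩ {n0,n2,n3,n4,n5} = {n0,n2}; idom=n2
  n6: preds {n1,n2,n5}: {n0,n1} ∩ {n0,n2} ∩ {n0,n2,n3,n4,n5} = {n0}; idom=n0

idom(n6) = n0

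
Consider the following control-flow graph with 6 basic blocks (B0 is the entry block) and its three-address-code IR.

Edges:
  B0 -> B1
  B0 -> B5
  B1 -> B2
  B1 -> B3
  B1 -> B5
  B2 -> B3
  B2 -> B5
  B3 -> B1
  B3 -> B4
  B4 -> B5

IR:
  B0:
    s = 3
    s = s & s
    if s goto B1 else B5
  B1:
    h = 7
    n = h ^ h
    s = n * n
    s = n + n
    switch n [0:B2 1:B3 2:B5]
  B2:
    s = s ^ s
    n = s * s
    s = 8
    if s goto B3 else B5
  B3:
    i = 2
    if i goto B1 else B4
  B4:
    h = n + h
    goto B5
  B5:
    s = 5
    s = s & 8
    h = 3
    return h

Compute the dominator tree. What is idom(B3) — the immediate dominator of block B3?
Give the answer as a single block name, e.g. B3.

idom tree: B1←B0 B2←B1 B3←B1 B4←B3 B5←B0
Join-block Dom:
  B1: preds {B0,B3}: {B0} ∩ {B0,B1,B3} = {B0}; idom=B0
  B3: preds {B1,B2}: {B0,B1} ∩ {B0,B1,B2} = {B0,B1}; idom=B1
  B5: preds {B0,B1,B2,B4}: {B0} ∩ {B0,B1} ∩ {B0,B1,B2} ∩ {B0,B1,B3,B4} = {B0}; idom=B0

idom(B3) = B1

Answer: B1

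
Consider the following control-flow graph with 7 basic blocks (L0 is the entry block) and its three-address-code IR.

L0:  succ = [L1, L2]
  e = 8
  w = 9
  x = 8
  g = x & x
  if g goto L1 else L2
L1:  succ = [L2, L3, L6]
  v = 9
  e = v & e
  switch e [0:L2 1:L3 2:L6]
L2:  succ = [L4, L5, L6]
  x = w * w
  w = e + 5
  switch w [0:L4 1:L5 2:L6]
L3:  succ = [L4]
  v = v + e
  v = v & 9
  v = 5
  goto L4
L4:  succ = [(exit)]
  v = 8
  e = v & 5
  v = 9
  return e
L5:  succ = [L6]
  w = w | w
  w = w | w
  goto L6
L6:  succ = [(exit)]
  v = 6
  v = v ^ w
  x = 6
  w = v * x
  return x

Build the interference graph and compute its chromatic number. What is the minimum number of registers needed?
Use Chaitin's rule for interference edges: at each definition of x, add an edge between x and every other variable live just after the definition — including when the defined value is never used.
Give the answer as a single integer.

Answer: 4

Analysis:
Per-block:
  L0: def={e,g,w,x} ue=∅
  L1: def={e,v} ue={e}
  L2: def={w,x} ue={e,w}
  L3: def={v} ue={e,v}
  L4: def={e,v} ue=∅
  L5: def={w} ue={w}
  L6: def={v,w,x} ue={w}

Backward fixpoint:
  L0: in=∅ out={e,w}
  L1: in={e,w} out={e,v,w}
  L2: in={e,w} out={w}
  L3: in={e,v} out=∅
  L4: in=∅ out=∅
  L5: in={w} out={w}
  L6: in={w} out=∅

Conflict graph:
  e — {g,v,w,x}
  g — {e,w}
  v — {e,w,x}
  w — {e,g,v,x}
  x — {e,v,w}

Colouring:
  clique {e,v,w,x} ⇒ need ≥ 4
  4-colouring: r0={e}  r1={w}  r2={g,v}  r3={x}
  χ = 4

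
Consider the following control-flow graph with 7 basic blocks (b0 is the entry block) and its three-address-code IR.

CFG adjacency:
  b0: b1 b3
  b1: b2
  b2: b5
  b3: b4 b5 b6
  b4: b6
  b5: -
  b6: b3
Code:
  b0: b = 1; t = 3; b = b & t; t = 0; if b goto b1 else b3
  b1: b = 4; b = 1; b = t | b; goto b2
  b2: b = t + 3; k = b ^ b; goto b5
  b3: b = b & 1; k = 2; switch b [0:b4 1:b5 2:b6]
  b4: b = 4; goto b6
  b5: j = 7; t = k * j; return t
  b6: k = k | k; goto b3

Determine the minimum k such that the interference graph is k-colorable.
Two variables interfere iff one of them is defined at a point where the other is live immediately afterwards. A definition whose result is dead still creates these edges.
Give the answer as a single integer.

def/use:
  b0: {b,t} / ∅
  b1: {b} / {t}
  b2: {b,k} / {t}
  b3: {b,k} / {b}
  b4: {b} / ∅
  b5: {j,t} / {k}
  b6: {k} / {k}

Liveness:
  live b0: ∅→{b,t}
  live b1: {t}→{t}
  live b2: {t}→{k}
  live b3: {b}→{b,k}
  live b4: {k}→{b,k}
  live b5: {k}→∅
  live b6: {b,k}→{b}

Conflict graph:
  b↔{k,t}
  j↔{k}
  k↔{b,j}
  t↔{b}

Registers:
  lower bound: {b,k} mutually conflict ⇒ χ ≥ 2
  assign b→c0 j→c0 k→c1 t→c1 — no edge inside a register ⇒ χ ≤ 2
  χ = 2

Answer: 2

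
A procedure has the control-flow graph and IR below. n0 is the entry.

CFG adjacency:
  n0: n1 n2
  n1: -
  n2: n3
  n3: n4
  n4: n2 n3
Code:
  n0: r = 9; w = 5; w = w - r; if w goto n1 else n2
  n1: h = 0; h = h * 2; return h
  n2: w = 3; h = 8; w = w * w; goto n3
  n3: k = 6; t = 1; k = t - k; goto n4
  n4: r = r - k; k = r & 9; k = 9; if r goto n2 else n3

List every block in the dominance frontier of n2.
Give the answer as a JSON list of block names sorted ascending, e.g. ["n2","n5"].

idom tree: n1←n0 n2←n0 n3←n2 n4←n3
Join-block Dom:
  n2: preds {n0,n4}: {n0} ∩ {n0,n2,n3,n4} = {n0}; idom=n0
  n3: preds {n2,n4}: {n0,n2} ∩ {n0,n2,n3,n4} = {n0,n2}; idom=n2

DF walk-up:
  n2←n0: walk · to n0
  n2←n4: walk n4→n3→n2 to n0
  n3←n2: walk · to n2
  n3←n4: walk n4→n3 to n2
  n0 → ∅
  n1 → ∅
  n2 → {n2}
  n3 → {n2,n3}
  n4 → {n2,n3}

DF(n2) = ["n2"]

Answer: ["n2"]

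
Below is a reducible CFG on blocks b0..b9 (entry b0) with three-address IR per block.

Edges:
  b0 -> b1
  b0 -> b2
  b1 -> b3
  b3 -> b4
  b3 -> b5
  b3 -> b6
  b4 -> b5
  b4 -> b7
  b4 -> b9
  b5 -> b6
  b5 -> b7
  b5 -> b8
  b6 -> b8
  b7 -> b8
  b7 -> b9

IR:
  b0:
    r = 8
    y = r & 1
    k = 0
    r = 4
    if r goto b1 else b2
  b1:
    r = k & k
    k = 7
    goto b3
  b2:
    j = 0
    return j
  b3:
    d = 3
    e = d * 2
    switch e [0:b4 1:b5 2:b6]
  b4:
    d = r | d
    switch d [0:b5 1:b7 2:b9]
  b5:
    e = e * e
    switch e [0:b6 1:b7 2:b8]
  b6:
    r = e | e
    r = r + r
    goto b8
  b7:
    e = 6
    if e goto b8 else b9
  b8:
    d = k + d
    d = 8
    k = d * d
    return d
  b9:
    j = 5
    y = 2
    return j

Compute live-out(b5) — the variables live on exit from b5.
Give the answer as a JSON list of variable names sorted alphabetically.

Answer: ["d", "e", "k"]

Working:
Per-block:
  b0 def {k,r,y} use ∅
  b1 def {k,r} use {k}
  b2 def {j} use ∅
  b3 def {d,e} use ∅
  b4 def {d} use {d,r}
  b5 def {e} use {e}
  b6 def {r} use {e}
  b7 def {e} use ∅
  b8 def {d,k} use {d,k}
  b9 def {j,y} use ∅

Live sets:
  live b0: ∅→{k}
  live b1: {k}→{k,r}
  live b2: ∅→∅
  live b3: {k,r}→{d,e,k,r}
  live b4: {d,e,k,r}→{d,e,k}
  live b5: {d,e,k}→{d,e,k}
  live b6: {d,e,k}→{d,k}
  live b7: {d,k}→{d,k}
  live b8: {d,k}→∅
  live b9: ∅→∅

live-out(b5) = ["d", "e", "k"]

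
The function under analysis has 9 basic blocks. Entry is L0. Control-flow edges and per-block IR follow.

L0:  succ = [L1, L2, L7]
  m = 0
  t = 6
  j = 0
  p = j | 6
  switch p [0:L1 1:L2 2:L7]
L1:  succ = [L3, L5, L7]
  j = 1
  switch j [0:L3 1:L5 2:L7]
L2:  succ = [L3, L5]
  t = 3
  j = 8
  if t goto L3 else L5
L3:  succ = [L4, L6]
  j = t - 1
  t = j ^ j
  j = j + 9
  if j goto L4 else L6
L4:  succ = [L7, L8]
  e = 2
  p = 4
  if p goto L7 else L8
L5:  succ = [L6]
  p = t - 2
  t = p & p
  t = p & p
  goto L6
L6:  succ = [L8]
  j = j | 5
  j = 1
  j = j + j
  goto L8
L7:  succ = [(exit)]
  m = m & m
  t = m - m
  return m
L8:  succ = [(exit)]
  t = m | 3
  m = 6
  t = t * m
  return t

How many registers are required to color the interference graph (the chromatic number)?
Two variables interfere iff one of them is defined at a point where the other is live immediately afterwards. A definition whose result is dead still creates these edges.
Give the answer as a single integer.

Answer: 4

Derivation:
def/use:
  L0: {j,m,p,t} / ∅
  L1: {j} / ∅
  L2: {j,t} / ∅
  L3: {j,t} / {t}
  L4: {e,p} / ∅
  L5: {p,t} / {t}
  L6: {j} / {j}
  L7: {m,t} / {m}
  L8: {m,t} / {m}

Live sets:
  live L0: ∅→{m,t}
  live L1: {m,t}→{j,m,t}
  live L2: {m}→{j,m,t}
  live L3: {m,t}→{j,m}
  live L4: {m}→{m}
  live L5: {j,m,t}→{j,m}
  live L6: {j,m}→{m}
  live L7: {m}→∅
  live L8: {m}→∅

Interfere edges:
  e: {m}
  j: {m,p,t}
  m: {e,j,p,t}
  p: {j,m,t}
  t: {j,m,p}

Chromatic number:
  {j,m,p,t} pairwise interfere (4-clique) ⇒ χ ≥ 4
  4-colouring: R0={m}  R1={e,j}  R2={p}  R3={t}
  χ = 4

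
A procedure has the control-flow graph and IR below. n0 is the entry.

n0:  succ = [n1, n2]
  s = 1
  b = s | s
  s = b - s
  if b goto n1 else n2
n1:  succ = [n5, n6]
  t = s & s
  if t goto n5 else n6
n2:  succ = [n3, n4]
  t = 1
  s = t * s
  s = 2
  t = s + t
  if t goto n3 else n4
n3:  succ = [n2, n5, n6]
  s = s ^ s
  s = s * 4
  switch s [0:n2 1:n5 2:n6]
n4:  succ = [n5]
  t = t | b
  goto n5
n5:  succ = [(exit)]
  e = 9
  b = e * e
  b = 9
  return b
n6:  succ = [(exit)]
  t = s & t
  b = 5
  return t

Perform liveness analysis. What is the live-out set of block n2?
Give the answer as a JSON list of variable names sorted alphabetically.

def/use:
  n0: {b,s} / ∅
  n1: {t} / {s}
  n2: {s,t} / {s}
  n3: {s} / {s}
  n4: {t} / {b,t}
  n5: {b,e} / ∅
  n6: {b,t} / {s,t}

Liveness:
  n0: in=∅ out={b,s}
  n1: in={s} out={s,t}
  n2: in={b,s} out={b,s,t}
  n3: in={b,s,t} out={b,s,t}
  n4: in={b,t} out=∅
  n5: in=∅ out=∅
  n6: in={s,t} out=∅

live-out(n2) = ["b", "s", "t"]

Answer: ["b", "s", "t"]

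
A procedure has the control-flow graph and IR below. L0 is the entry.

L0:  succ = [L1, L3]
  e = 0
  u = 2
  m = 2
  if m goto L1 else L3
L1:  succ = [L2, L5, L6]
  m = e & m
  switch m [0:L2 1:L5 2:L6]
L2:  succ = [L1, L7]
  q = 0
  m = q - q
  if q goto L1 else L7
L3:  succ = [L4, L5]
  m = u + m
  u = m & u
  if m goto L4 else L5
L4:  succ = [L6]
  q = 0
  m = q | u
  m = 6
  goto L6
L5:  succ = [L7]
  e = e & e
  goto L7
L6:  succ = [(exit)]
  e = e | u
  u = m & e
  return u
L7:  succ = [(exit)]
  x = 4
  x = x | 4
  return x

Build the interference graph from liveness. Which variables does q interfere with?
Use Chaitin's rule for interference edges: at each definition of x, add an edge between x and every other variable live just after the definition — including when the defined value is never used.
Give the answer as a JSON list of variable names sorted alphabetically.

Block summaries:
  L0: def={e,m,u} ue=∅
  L1: def={m} ue={e,m}
  L2: def={m,q} ue=∅
  L3: def={m,u} ue={m,u}
  L4: def={m,q} ue={u}
  L5: def={e} ue={e}
  L6: def={e,u} ue={e,m,u}
  L7: def={x} ue=∅

Backward fixpoint:
  live L0: ∅→{e,m,u}
  live L1: {e,m,u}→{e,m,u}
  live L2: {e,u}→{e,m,u}
  live L3: {e,m,u}→{e,u}
  live L4: {e,u}→{e,m,u}
  live L5: {e}→∅
  live L6: {e,m,u}→∅
  live L7: ∅→∅

Interference:
  e↔{m,q,u}
  m↔{e,q,u}
  q↔{e,m,u}
  u↔{e,m,q}
  x↔∅

N(q) = ["e", "m", "u"]

Answer: ["e", "m", "u"]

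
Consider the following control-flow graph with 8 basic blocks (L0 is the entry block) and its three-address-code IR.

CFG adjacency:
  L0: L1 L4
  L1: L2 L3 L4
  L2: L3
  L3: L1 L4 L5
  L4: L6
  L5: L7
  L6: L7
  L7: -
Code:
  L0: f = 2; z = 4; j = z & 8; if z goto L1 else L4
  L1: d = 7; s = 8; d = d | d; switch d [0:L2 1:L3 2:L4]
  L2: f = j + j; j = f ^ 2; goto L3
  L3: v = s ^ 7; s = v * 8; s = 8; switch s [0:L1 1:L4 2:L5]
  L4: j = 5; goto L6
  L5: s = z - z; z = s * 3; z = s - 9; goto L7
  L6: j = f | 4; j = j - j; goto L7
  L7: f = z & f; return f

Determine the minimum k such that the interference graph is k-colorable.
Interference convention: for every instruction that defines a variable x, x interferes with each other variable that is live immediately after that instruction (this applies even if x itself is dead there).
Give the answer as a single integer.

Per-block:
  L0 def {f,j,z} use ∅
  L1 def {d,s} use ∅
  L2 def {f,j} use {j}
  L3 def {s,v} use {s}
  L4 def {j} use ∅
  L5 def {s,z} use {z}
  L6 def {j} use {f}
  L7 def {f} use {f,z}

Live sets:
  L0: in=∅ out={f,j,z}
  L1: in={f,j,z} out={f,j,s,z}
  L2: in={j,s,z} out={f,j,s,z}
  L3: in={f,j,s,z} out={f,j,z}
  L4: in={f,z} out={f,z}
  L5: in={f,z} out={f,z}
  L6: in={f,z} out={f,z}
  L7: in={f,z} out=∅

Conflict graph:
  d — {f,j,s,z}
  f — {d,j,s,v,z}
  j — {d,f,s,v,z}
  s — {d,f,j,z}
  v — {f,j,z}
  z — {d,f,j,s,v}

Chromatic number:
  {d,f,j,s,z} pairwise interfere (5-clique) ⇒ χ ≥ 5
  5-colouring: R0={f}  R1={j}  R2={z}  R3={d,v}  R4={s}
  χ = 5

Answer: 5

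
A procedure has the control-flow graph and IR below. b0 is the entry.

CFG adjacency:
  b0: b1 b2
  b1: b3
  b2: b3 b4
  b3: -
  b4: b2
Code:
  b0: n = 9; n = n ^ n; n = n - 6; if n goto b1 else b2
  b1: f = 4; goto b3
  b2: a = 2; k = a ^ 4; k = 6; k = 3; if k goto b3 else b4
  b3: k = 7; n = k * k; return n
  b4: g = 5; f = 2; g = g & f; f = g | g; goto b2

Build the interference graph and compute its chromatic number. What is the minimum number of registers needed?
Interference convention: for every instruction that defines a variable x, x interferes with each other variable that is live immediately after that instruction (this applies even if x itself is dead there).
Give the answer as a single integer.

def/use:
  b0 def {n} use ∅
  b1 def {f} use ∅
  b2 def {a,k} use ∅
  b3 def {k,n} use ∅
  b4 def {f,g} use ∅

Live sets:
  b0 li=∅ lo=∅
  b1 li=∅ lo=∅
  b2 li=∅ lo=∅
  b3 li=∅ lo=∅
  b4 li=∅ lo=∅

Conflict graph:
  a — ∅
  f — {g}
  g — {f}
  k — ∅
  n — ∅

Colouring:
  clique {f,g} ⇒ need ≥ 2
  2-colouring: c0={a,f,k,n}  c1={g}
  χ = 2

Answer: 2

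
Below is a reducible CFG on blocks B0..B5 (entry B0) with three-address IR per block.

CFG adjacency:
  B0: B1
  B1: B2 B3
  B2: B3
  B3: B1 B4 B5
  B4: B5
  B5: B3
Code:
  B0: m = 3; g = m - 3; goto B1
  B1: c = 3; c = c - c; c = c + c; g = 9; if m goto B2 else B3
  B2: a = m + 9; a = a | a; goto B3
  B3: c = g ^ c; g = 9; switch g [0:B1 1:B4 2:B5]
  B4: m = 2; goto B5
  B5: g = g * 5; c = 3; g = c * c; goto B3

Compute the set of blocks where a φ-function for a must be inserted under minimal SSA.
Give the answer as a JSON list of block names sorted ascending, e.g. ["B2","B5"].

Answer: ["B1", "B3"]

Analysis:
idom tree: B1←B0 B2←B1 B3←B1 B4←B3 B5←B3
Join-block Dom:
  B1: preds {B0,B3}: {B0} ∩ {B0,B1,B3} = {B0}; idom=B0
  B3: preds {B1,B2,B5}: {B0,B1} ∩ {B0,B1,B2} ∩ {B0,B1,B3,B5} = {B0,B1}; idom=B1
  B5: preds {B3,B4}: {B0,B1,B3} ∩ {B0,B1,B3,B4} = {B0,B1,B3}; idom=B3

Frontier:
  join B1 pred B0: · stop@B0
  join B1 pred B3: B3→B1 stop@B0
  join B3 pred B1: · stop@B1
  join B3 pred B2: B2 stop@B1
  join B3 pred B5: B5→B3 stop@B1
  join B5 pred B3: · stop@B3
  join B5 pred B4: B4 stop@B3
  B0 → ∅
  B1 → {B1}
  B2 → {B3}
  B3 → {B1,B3}
  B4 → {B5}
  B5 → {B3}

φ for a: defs {B2}
  DF⁺ = {B1,B3}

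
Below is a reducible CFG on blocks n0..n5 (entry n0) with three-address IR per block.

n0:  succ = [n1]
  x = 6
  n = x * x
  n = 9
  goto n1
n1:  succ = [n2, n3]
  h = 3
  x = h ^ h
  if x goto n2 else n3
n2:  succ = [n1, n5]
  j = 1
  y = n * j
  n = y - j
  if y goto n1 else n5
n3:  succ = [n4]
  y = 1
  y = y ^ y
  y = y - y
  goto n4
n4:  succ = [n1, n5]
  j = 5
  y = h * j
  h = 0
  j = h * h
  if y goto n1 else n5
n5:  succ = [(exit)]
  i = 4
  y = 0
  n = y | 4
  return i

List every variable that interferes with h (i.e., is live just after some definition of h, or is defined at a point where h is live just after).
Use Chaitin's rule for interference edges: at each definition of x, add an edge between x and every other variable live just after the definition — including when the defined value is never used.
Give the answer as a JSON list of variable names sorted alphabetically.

Answer: ["j", "n", "x", "y"]

Derivation:
Per-block:
  n0: {n,x} / ∅
  n1: {h,x} / ∅
  n2: {j,n,y} / {n}
  n3: {y} / ∅
  n4: {h,j,y} / {h}
  n5: {i,n,y} / ∅

Live sets:
  live n0: ∅→{n}
  live n1: {n}→{h,n}
  live n2: {n}→{n}
  live n3: {h,n}→{h,n}
  live n4: {h,n}→{n}
  live n5: ∅→∅

Conflict graph:
  h: {j,n,x,y}
  i: {n,y}
  j: {h,n,y}
  n: {h,i,j,x,y}
  x: {h,n}
  y: {h,i,j,n}

N(h) = ["j", "n", "x", "y"]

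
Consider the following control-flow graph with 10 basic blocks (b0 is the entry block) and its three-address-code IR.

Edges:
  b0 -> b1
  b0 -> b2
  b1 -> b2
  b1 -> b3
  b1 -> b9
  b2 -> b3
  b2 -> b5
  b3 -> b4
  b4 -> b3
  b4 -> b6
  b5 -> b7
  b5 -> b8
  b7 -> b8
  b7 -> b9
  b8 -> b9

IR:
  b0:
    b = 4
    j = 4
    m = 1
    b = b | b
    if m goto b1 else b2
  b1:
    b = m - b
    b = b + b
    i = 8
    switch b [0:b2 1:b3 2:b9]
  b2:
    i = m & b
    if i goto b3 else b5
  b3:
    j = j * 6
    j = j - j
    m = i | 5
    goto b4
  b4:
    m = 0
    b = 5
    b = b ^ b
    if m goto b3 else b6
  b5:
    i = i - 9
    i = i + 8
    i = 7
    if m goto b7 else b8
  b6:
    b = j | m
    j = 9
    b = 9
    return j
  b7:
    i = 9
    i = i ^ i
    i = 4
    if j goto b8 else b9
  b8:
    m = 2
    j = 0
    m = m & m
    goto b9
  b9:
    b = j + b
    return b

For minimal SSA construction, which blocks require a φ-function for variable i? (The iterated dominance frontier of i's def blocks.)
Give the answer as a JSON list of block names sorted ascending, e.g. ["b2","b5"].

Answer: ["b2", "b3", "b8", "b9"]

Working:
idom tree: b1←b0 b2←b0 b3←b0 b4←b3 b5←b2 b6←b4 b7←b5 b8←b5 b9←b0
Dom∩ at merges:
  b2: preds {b0,b1}: {b0} ∩ {b0,b1} = {b0}; idom=b0
  b3: preds {b1,b2,b4}: {b0,b1} ∩ {b0,b2} ∩ {b0,b3,b4} = {b0}; idom=b0
  b8: preds {b5,b7}: {b0,b2,b5} ∩ {b0,b2,b5,b7} = {b0,b2,b5}; idom=b5
  b9: preds {b1,b7,b8}: {b0,b1} ∩ {b0,b2,b5,b7} ∩ {b0,b2,b5,b8} = {b0}; idom=b0

DF walk-up:
  b2←b0: walk · to b0
  b2←b1: walk b1 to b0
  b3←b1: walk b1 to b0
  b3←b2: walk b2 to b0
  b3←b4: walk b4→b3 to b0
  b8←b5: walk · to b5
  b8←b7: walk b7 to b5
  b9←b1: walk b1 to b0
  b9←b7: walk b7→b5→b2 to b0
  b9←b8: walk b8→b5→b2 to b0
  DF(b0)=∅
  DF(b1)={b2,b3,b9}
  DF(b2)={b3,b9}
  DF(b3)={b3}
  DF(b4)={b3}
  DF(b5)={b9}
  DF(b6)=∅
  DF(b7)={b8,b9}
  DF(b8)={b9}
  DF(b9)=∅

φ for i: defs {b1,b2,b5,b7}
  DF⁺ = {b2,b3,b8,b9}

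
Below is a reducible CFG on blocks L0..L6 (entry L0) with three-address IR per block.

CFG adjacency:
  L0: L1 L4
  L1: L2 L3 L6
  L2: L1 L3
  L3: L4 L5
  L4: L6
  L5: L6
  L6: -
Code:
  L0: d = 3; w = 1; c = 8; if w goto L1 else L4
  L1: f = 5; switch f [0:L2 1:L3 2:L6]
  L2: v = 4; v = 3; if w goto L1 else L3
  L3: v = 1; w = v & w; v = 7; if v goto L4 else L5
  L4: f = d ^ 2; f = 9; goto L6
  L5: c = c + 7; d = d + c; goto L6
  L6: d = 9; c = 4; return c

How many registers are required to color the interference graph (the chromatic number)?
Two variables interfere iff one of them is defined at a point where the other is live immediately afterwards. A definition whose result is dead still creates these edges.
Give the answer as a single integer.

Per-block:
  L0: def={c,d,w} ue=∅
  L1: def={f} ue=∅
  L2: def={v} ue={w}
  L3: def={v,w} ue={w}
  L4: def={f} ue={d}
  L5: def={c,d} ue={c,d}
  L6: def={c,d} ue=∅

Backward fixpoint:
  L0 li=∅ lo={c,d,w}
  L1 li={c,d,w} lo={c,d,w}
  L2 li={c,d,w} lo={c,d,w}
  L3 li={c,d,w} lo={c,d}
  L4 li={d} lo=∅
  L5 li={c,d} lo=∅
  L6 li=∅ lo=∅

Conflict graph:
  c — {d,f,v,w}
  d — {c,f,v,w}
  f — {c,d,w}
  v — {c,d,w}
  w — {c,d,f,v}

Chromatic number:
  clique {c,d,f,w} ⇒ need ≥ 4
  4-colouring: c0={c}  c1={d}  c2={w}  c3={f,v}
  χ = 4

Answer: 4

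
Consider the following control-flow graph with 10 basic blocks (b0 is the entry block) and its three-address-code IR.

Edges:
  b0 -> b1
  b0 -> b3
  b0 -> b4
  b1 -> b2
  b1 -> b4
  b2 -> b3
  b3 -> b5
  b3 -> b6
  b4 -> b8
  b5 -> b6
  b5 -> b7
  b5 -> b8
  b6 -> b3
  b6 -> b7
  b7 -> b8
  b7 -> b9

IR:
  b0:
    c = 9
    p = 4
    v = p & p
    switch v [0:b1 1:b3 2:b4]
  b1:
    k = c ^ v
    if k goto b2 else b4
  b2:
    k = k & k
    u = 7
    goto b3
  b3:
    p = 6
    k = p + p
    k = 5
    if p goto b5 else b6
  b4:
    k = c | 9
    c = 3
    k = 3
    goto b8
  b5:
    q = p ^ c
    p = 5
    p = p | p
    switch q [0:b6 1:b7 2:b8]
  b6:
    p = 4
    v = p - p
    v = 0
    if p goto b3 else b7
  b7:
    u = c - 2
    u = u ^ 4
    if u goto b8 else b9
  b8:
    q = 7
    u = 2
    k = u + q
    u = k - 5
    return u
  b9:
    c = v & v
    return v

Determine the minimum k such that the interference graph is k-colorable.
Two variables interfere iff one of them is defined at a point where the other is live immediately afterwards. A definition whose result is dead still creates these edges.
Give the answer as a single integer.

Block summaries:
  b0 def {c,p,v} use ∅
  b1 def {k} use {c,v}
  b2 def {k,u} use {k}
  b3 def {k,p} use ∅
  b4 def {c,k} use {c}
  b5 def {p,q} use {c,p}
  b6 def {p,v} use ∅
  b7 def {u} use {c}
  b8 def {k,q,u} use ∅
  b9 def {c} use {v}

Liveness:
  b0 li=∅ lo={c,v}
  b1 li={c,v} lo={c,k,v}
  b2 li={c,k,v} lo={c,v}
  b3 li={c,v} lo={c,p,v}
  b4 li={c} lo=∅
  b5 li={c,p,v} lo={c,v}
  b6 li={c} lo={c,v}
  b7 li={c,v} lo={v}
  b8 li=∅ lo=∅
  b9 li={v} lo=∅

Conflict graph:
  c — {k,p,q,u,v}
  k — {c,p,v}
  p — {c,k,q,v}
  q — {c,p,u,v}
  u — {c,q,v}
  v — {c,k,p,q,u}

Chromatic number:
  clique {c,k,p,v} ⇒ need ≥ 4
  4-colouring: c0={c}  c1={v}  c2={p,u}  c3={k,q}
  χ = 4

Answer: 4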